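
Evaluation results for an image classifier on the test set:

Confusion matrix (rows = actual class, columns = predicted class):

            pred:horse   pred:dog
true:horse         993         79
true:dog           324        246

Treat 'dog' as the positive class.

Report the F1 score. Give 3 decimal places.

0.550

Precision = TP/(TP+FP) = 246/325 = 0.7569
Recall = TP/(TP+FN) = 246/570 = 0.4316
F1 = 2·TP/(2·TP+FP+FN) = 492/895 = 0.550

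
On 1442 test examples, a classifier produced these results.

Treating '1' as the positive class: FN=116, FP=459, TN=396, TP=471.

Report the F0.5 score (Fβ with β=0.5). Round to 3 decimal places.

Fβ = (1+β²)·TP / ((1+β²)·TP + β²·FN + FP), with β²=1/4
= 1.25·471 / (1.25·471 + 0.25·116 + 459) = 0.547

0.547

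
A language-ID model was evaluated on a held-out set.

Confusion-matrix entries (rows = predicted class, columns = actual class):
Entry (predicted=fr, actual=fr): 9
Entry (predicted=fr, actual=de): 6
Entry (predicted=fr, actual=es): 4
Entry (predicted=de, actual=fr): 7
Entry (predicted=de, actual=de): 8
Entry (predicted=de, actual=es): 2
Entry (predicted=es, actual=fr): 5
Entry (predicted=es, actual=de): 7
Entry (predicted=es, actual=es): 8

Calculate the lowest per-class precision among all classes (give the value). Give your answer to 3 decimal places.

Per-class precision (TP/(TP+FP)):
  fr: TP=9, FP=6+4=10 → 9/19 = 0.4737
  de: TP=8, FP=7+2=9 → 8/17 = 0.4706
  es: TP=8, FP=5+7=12 → 8/20 = 0.4000
Lowest is class 'es' with precision = 0.400.

0.400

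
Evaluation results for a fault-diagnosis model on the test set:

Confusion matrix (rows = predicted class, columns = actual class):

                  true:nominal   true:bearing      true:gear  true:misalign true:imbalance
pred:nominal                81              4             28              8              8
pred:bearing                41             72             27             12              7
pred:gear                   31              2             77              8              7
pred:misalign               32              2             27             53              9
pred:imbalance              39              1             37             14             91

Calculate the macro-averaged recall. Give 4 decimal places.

0.5894

Per-class recall (TP/(TP+FN)):
  nominal: TP=81, FN=41+31+32+39=143 → 81/224 = 0.36161
  bearing: TP=72, FN=4+2+2+1=9 → 72/81 = 0.88889
  gear: TP=77, FN=28+27+27+37=119 → 77/196 = 0.39286
  misalign: TP=53, FN=8+12+8+14=42 → 53/95 = 0.55789
  imbalance: TP=91, FN=8+7+7+9=31 → 91/122 = 0.74590
Macro-recall = mean = (0.36161 + 0.88889 + 0.39286 + 0.55789 + 0.74590) / 5 = 0.5894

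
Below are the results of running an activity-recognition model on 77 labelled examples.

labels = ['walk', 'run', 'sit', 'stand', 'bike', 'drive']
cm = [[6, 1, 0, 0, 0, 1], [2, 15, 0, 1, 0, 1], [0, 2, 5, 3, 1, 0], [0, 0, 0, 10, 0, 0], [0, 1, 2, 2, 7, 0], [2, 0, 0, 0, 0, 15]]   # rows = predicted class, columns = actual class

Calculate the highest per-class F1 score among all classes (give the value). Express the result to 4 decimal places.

Per-class F1 score (2·TP/(2·TP+FP+FN)):
  walk: TP=6, FP=1+0+0+0+1=2, FN=2+0+0+0+2=4 → 12/18 = 0.66667
  run: TP=15, FP=2+0+1+0+1=4, FN=1+2+0+1+0=4 → 30/38 = 0.78947
  sit: TP=5, FP=0+2+3+1+0=6, FN=0+0+0+2+0=2 → 10/18 = 0.55556
  stand: TP=10, FP=0+0+0+0+0=0, FN=0+1+3+2+0=6 → 20/26 = 0.76923
  bike: TP=7, FP=0+1+2+2+0=5, FN=0+0+1+0+0=1 → 14/20 = 0.70000
  drive: TP=15, FP=2+0+0+0+0=2, FN=1+1+0+0+0=2 → 30/34 = 0.88235
Highest is class 'drive' with F1 score = 0.8824.

0.8824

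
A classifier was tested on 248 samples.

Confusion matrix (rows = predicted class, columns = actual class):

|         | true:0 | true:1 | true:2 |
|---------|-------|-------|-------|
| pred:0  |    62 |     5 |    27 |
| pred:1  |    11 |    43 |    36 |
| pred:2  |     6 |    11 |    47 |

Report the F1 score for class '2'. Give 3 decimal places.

Treat '2' as positive and all other classes as negative.
F1 score = 2·TP/(2·TP+FP+FN).
2: TP=47, FP=6+11=17, FN=27+36=63 → 94/174 = 0.5402

0.540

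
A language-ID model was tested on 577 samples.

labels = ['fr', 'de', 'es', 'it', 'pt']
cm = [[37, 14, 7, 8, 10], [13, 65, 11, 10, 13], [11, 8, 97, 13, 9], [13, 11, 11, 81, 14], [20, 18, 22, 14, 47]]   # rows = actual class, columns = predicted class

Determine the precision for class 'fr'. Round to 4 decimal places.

Treat 'fr' as positive and all other classes as negative.
precision = TP/(TP+FP).
fr: TP=37, FP=13+11+13+20=57 → 37/94 = 0.39362

0.3936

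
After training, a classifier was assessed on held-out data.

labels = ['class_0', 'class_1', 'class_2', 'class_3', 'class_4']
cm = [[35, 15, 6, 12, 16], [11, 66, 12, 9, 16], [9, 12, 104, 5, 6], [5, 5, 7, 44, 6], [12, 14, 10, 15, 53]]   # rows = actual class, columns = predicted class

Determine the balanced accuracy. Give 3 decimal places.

0.585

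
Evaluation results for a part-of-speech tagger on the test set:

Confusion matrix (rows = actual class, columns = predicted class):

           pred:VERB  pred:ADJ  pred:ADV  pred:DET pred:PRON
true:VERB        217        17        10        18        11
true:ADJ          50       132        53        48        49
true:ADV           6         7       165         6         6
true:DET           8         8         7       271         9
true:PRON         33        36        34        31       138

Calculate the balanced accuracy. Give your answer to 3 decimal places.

0.693

Balanced accuracy = mean of per-class recall.
  VERB: recall = 217/273 = 0.7949
  ADJ: recall = 132/332 = 0.3976
  ADV: recall = 165/190 = 0.8684
  DET: recall = 271/303 = 0.8944
  PRON: recall = 138/272 = 0.5074
Mean = (0.7949 + 0.3976 + 0.8684 + 0.8944 + 0.5074) / 5 = 0.693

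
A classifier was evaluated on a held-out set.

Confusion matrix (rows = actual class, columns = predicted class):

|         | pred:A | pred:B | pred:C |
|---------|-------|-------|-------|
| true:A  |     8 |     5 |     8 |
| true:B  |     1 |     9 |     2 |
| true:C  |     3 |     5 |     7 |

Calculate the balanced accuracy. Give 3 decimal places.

Balanced accuracy = mean of per-class recall.
  A: recall = 8/21 = 0.3810
  B: recall = 9/12 = 0.7500
  C: recall = 7/15 = 0.4667
Mean = (0.3810 + 0.7500 + 0.4667) / 3 = 0.533

0.533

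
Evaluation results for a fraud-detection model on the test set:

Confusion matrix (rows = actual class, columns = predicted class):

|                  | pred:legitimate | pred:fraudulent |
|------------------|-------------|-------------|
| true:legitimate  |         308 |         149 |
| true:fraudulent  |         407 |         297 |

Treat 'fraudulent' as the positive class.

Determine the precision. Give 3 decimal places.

0.666

Precision = TP/(TP+FP) = 297/(297+149) = 297/446 = 0.666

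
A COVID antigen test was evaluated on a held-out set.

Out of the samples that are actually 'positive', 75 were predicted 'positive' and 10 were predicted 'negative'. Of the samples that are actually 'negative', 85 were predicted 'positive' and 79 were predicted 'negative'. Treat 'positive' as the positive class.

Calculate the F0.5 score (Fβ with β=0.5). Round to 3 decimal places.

0.517

Fβ = (1+β²)·TP / ((1+β²)·TP + β²·FN + FP), with β²=1/4
= 1.25·75 / (1.25·75 + 0.25·10 + 85) = 0.517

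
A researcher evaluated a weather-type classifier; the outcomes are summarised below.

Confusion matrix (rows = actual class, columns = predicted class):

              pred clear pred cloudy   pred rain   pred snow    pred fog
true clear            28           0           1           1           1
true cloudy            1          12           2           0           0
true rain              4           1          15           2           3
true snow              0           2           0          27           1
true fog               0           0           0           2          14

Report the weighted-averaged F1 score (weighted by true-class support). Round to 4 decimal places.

Per-class F1 score (2·TP/(2·TP+FP+FN)):
  clear: TP=28, FP=1+4+0+0=5, FN=0+1+1+1=3 → 56/64 = 0.87500
  cloudy: TP=12, FP=0+1+2+0=3, FN=1+2+0+0=3 → 24/30 = 0.80000
  rain: TP=15, FP=1+2+0+0=3, FN=4+1+2+3=10 → 30/43 = 0.69767
  snow: TP=27, FP=1+0+2+2=5, FN=0+2+0+1=3 → 54/62 = 0.87097
  fog: TP=14, FP=1+0+3+1=5, FN=0+0+0+2=2 → 28/35 = 0.80000
Weighted-F1 score = Σ (supportᵢ/N)·F1 scoreᵢ with N=117: (31/117)·0.87500 + (15/117)·0.80000 + (25/117)·0.69767 + (30/117)·0.87097 + (16/117)·0.80000 = 0.8162

0.8162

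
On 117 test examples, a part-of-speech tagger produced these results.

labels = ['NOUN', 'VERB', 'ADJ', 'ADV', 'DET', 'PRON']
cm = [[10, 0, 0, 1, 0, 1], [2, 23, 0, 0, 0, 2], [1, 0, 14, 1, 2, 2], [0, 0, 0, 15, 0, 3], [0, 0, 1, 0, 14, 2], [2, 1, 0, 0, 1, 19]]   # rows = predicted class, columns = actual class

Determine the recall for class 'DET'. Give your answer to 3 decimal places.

0.824

One-vs-rest for 'DET': TP = diagonal; FP = other classes predicted 'DET'; FN = 'DET' predicted as other.
recall = TP/(TP+FN).
DET: TP=14, FN=0+0+2+0+1=3 → 14/17 = 0.8235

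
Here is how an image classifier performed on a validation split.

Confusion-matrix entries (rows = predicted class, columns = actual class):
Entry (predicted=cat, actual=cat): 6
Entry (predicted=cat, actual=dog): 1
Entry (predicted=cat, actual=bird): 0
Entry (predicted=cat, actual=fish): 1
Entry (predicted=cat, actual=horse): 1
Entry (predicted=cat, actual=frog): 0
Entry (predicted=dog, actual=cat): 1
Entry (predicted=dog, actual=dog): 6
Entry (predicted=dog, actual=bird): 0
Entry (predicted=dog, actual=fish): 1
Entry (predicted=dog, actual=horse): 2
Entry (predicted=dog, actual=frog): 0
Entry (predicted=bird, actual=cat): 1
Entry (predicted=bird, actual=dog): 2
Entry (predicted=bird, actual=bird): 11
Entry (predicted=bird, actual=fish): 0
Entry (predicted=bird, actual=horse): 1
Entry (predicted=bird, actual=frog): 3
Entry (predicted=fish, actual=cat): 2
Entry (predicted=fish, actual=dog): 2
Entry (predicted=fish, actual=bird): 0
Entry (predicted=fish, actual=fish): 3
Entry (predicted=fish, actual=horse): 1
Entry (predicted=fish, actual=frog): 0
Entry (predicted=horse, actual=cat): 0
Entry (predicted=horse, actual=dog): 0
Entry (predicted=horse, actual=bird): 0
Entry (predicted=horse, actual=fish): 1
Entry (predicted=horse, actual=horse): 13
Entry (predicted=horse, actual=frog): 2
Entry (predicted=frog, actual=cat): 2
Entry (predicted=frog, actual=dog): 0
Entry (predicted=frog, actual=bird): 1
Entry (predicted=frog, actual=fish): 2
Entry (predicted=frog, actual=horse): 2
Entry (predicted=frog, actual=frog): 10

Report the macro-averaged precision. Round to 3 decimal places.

0.609

Per-class precision (TP/(TP+FP)):
  cat: TP=6, FP=1+0+1+1+0=3 → 6/9 = 0.6667
  dog: TP=6, FP=1+0+1+2+0=4 → 6/10 = 0.6000
  bird: TP=11, FP=1+2+0+1+3=7 → 11/18 = 0.6111
  fish: TP=3, FP=2+2+0+1+0=5 → 3/8 = 0.3750
  horse: TP=13, FP=0+0+0+1+2=3 → 13/16 = 0.8125
  frog: TP=10, FP=2+0+1+2+2=7 → 10/17 = 0.5882
Macro-precision = mean = (0.6667 + 0.6000 + 0.6111 + 0.3750 + 0.8125 + 0.5882) / 6 = 0.609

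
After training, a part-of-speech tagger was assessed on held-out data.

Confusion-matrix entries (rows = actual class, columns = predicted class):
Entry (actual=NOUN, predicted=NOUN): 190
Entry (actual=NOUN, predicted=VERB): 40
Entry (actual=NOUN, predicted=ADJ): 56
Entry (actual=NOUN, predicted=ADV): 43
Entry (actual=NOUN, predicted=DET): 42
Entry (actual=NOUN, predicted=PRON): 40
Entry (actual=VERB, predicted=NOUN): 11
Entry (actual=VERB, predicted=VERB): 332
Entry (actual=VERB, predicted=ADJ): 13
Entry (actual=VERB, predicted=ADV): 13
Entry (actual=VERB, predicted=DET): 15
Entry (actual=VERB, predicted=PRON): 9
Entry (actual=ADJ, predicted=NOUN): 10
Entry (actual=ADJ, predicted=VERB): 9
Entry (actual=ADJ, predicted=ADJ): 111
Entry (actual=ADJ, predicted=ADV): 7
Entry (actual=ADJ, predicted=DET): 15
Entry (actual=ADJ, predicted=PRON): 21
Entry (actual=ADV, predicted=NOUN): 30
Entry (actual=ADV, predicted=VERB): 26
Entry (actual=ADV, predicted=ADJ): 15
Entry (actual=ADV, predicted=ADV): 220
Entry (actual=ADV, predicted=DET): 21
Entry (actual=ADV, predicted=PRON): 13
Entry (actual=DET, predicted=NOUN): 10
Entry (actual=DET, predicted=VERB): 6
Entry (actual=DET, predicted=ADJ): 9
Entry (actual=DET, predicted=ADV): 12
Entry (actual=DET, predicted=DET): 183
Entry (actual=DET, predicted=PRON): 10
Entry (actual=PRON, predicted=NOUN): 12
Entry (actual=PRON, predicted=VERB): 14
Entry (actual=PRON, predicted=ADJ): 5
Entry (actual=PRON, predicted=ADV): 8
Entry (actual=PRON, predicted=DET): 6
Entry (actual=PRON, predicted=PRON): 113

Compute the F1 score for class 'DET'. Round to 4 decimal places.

0.7148

One-vs-rest for 'DET': TP = diagonal; FP = other classes predicted 'DET'; FN = 'DET' predicted as other.
F1 score = 2·TP/(2·TP+FP+FN).
DET: TP=183, FP=42+15+15+21+6=99, FN=10+6+9+12+10=47 → 366/512 = 0.71484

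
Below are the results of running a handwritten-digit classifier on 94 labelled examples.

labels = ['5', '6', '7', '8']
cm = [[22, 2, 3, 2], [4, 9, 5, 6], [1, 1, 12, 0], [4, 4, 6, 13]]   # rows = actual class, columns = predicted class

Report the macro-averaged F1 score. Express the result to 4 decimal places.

0.5813

Per-class F1 score (2·TP/(2·TP+FP+FN)):
  5: TP=22, FP=4+1+4=9, FN=2+3+2=7 → 44/60 = 0.73333
  6: TP=9, FP=2+1+4=7, FN=4+5+6=15 → 18/40 = 0.45000
  7: TP=12, FP=3+5+6=14, FN=1+1+0=2 → 24/40 = 0.60000
  8: TP=13, FP=2+6+0=8, FN=4+4+6=14 → 26/48 = 0.54167
Macro-F1 score = mean = (0.73333 + 0.45000 + 0.60000 + 0.54167) / 4 = 0.5813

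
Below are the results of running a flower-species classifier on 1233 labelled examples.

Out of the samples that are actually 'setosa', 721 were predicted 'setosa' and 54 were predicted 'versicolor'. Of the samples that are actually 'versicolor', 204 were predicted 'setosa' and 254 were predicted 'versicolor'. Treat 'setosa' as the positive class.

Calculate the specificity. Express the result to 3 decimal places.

Specificity = TN/(TN+FP) = 254/(254+204) = 0.555

0.555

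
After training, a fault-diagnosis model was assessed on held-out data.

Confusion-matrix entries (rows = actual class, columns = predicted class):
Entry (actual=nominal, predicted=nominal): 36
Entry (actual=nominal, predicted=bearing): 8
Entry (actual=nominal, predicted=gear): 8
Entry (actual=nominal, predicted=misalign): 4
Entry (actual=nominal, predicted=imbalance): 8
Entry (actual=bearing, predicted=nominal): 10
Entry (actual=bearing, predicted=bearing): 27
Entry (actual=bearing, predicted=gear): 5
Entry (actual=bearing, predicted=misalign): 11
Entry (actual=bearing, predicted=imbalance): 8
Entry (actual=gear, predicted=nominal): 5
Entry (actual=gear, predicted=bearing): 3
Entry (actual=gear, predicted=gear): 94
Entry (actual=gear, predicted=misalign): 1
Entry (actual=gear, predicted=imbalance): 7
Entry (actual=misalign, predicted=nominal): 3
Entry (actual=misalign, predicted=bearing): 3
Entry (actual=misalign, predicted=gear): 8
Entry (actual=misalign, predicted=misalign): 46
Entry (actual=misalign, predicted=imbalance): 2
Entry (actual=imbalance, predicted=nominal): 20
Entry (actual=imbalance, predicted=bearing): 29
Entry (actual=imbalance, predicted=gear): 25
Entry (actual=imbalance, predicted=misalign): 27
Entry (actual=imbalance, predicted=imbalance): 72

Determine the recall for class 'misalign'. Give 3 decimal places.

0.742

Take TP from the diagonal, FP from the rest of the 'misalign' prediction marginal, FN from the rest of the 'misalign' actual marginal.
recall = TP/(TP+FN).
misalign: TP=46, FN=3+3+8+2=16 → 46/62 = 0.7419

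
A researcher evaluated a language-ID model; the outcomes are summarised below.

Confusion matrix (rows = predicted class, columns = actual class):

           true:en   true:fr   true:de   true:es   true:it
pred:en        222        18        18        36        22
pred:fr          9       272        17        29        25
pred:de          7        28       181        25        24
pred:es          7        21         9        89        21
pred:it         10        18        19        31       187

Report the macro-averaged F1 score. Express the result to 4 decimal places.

0.6884

Per-class F1 score (2·TP/(2·TP+FP+FN)):
  en: TP=222, FP=18+18+36+22=94, FN=9+7+7+10=33 → 444/571 = 0.77758
  fr: TP=272, FP=9+17+29+25=80, FN=18+28+21+18=85 → 544/709 = 0.76728
  de: TP=181, FP=7+28+25+24=84, FN=18+17+9+19=63 → 362/509 = 0.71120
  es: TP=89, FP=7+21+9+21=58, FN=36+29+25+31=121 → 178/357 = 0.49860
  it: TP=187, FP=10+18+19+31=78, FN=22+25+24+21=92 → 374/544 = 0.68750
Macro-F1 score = mean = (0.77758 + 0.76728 + 0.71120 + 0.49860 + 0.68750) / 5 = 0.6884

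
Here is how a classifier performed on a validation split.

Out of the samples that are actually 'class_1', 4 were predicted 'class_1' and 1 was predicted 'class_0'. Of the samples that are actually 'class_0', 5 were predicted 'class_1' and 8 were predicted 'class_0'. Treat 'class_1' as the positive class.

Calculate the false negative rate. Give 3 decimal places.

0.200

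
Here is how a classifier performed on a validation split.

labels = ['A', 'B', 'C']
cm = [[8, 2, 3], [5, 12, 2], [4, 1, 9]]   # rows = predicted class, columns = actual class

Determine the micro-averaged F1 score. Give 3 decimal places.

0.630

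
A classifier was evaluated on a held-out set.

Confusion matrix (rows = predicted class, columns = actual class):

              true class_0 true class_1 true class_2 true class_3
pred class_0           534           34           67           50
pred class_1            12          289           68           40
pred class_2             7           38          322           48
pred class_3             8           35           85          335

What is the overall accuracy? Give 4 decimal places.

0.7505

Accuracy = trace / total = (534+289+322+335=1480) / 1972 = 1480/1972 = 0.7505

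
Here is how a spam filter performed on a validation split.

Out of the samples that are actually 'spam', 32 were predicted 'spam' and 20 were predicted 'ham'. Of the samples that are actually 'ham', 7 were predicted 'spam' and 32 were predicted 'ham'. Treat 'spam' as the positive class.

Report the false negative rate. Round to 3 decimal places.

0.385

FNR = FN/(FN+TP) = 20/(20+32) = 0.385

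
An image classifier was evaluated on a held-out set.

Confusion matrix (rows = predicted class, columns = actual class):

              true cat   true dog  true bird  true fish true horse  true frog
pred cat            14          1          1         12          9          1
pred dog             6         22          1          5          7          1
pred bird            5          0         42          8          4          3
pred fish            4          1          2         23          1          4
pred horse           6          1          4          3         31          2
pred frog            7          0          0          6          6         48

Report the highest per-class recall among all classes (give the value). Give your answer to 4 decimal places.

Per-class recall (TP/(TP+FN)):
  cat: TP=14, FN=6+5+4+6+7=28 → 14/42 = 0.33333
  dog: TP=22, FN=1+0+1+1+0=3 → 22/25 = 0.88000
  bird: TP=42, FN=1+1+2+4+0=8 → 42/50 = 0.84000
  fish: TP=23, FN=12+5+8+3+6=34 → 23/57 = 0.40351
  horse: TP=31, FN=9+7+4+1+6=27 → 31/58 = 0.53448
  frog: TP=48, FN=1+1+3+4+2=11 → 48/59 = 0.81356
Highest is class 'dog' with recall = 0.8800.

0.8800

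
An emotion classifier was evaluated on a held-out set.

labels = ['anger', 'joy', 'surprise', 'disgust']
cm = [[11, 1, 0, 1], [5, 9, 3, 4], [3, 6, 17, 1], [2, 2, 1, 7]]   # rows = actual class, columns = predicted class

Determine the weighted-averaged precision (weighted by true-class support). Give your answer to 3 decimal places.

0.625

Per-class precision (TP/(TP+FP)):
  anger: TP=11, FP=5+3+2=10 → 11/21 = 0.5238
  joy: TP=9, FP=1+6+2=9 → 9/18 = 0.5000
  surprise: TP=17, FP=0+3+1=4 → 17/21 = 0.8095
  disgust: TP=7, FP=1+4+1=6 → 7/13 = 0.5385
Weighted-precision = Σ (supportᵢ/N)·precisionᵢ with N=73: (13/73)·0.5238 + (21/73)·0.5000 + (27/73)·0.8095 + (12/73)·0.5385 = 0.625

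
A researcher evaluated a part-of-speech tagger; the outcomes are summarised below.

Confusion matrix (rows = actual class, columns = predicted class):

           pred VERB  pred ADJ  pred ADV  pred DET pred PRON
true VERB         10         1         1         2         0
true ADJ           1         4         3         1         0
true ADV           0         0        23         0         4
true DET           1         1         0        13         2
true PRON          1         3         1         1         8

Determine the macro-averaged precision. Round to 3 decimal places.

Per-class precision (TP/(TP+FP)):
  VERB: TP=10, FP=1+0+1+1=3 → 10/13 = 0.7692
  ADJ: TP=4, FP=1+0+1+3=5 → 4/9 = 0.4444
  ADV: TP=23, FP=1+3+0+1=5 → 23/28 = 0.8214
  DET: TP=13, FP=2+1+0+1=4 → 13/17 = 0.7647
  PRON: TP=8, FP=0+0+4+2=6 → 8/14 = 0.5714
Macro-precision = mean = (0.7692 + 0.4444 + 0.8214 + 0.7647 + 0.5714) / 5 = 0.674

0.674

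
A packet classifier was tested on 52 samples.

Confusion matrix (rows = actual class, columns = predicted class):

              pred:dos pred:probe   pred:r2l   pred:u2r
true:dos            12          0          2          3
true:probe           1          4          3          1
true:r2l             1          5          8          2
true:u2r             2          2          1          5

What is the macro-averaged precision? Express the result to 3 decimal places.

Per-class precision (TP/(TP+FP)):
  dos: TP=12, FP=1+1+2=4 → 12/16 = 0.7500
  probe: TP=4, FP=0+5+2=7 → 4/11 = 0.3636
  r2l: TP=8, FP=2+3+1=6 → 8/14 = 0.5714
  u2r: TP=5, FP=3+1+2=6 → 5/11 = 0.4545
Macro-precision = mean = (0.7500 + 0.3636 + 0.5714 + 0.4545) / 4 = 0.535

0.535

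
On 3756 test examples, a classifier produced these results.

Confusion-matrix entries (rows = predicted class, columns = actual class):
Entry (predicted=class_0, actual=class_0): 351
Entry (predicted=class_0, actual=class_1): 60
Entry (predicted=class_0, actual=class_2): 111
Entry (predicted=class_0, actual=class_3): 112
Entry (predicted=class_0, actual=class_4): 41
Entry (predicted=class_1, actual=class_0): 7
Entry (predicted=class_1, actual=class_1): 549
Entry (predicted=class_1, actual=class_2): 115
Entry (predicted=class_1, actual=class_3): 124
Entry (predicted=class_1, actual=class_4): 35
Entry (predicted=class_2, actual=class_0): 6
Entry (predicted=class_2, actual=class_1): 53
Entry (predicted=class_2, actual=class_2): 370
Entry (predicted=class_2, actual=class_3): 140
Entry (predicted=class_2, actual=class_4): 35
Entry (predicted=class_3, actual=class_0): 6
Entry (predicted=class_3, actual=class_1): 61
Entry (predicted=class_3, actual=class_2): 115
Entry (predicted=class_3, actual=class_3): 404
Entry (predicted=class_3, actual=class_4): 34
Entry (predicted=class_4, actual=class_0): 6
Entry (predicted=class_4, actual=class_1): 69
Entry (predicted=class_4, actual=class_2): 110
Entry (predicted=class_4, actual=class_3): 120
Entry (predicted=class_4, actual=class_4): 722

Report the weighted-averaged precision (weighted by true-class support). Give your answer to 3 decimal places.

0.644

Per-class precision (TP/(TP+FP)):
  class_0: TP=351, FP=60+111+112+41=324 → 351/675 = 0.5200
  class_1: TP=549, FP=7+115+124+35=281 → 549/830 = 0.6614
  class_2: TP=370, FP=6+53+140+35=234 → 370/604 = 0.6126
  class_3: TP=404, FP=6+61+115+34=216 → 404/620 = 0.6516
  class_4: TP=722, FP=6+69+110+120=305 → 722/1027 = 0.7030
Weighted-precision = Σ (supportᵢ/N)·precisionᵢ with N=3756: (376/3756)·0.5200 + (792/3756)·0.6614 + (821/3756)·0.6126 + (900/3756)·0.6516 + (867/3756)·0.7030 = 0.644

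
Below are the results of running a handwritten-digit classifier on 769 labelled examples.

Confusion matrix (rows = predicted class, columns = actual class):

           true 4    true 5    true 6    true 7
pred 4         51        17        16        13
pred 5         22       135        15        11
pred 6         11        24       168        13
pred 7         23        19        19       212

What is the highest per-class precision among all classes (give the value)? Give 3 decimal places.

0.778

Per-class precision (TP/(TP+FP)):
  4: TP=51, FP=17+16+13=46 → 51/97 = 0.5258
  5: TP=135, FP=22+15+11=48 → 135/183 = 0.7377
  6: TP=168, FP=11+24+13=48 → 168/216 = 0.7778
  7: TP=212, FP=23+19+19=61 → 212/273 = 0.7766
Highest is class '6' with precision = 0.778.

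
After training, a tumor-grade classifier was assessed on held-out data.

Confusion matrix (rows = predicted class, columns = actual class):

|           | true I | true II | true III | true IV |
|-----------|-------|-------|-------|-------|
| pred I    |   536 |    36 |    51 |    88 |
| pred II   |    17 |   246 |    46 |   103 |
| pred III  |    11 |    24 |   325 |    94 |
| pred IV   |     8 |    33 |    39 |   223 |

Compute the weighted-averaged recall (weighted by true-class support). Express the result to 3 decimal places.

0.707

Per-class recall (TP/(TP+FN)):
  I: TP=536, FN=17+11+8=36 → 536/572 = 0.9371
  II: TP=246, FN=36+24+33=93 → 246/339 = 0.7257
  III: TP=325, FN=51+46+39=136 → 325/461 = 0.7050
  IV: TP=223, FN=88+103+94=285 → 223/508 = 0.4390
Weighted-recall = Σ (supportᵢ/N)·recallᵢ with N=1880: (572/1880)·0.9371 + (339/1880)·0.7257 + (461/1880)·0.7050 + (508/1880)·0.4390 = 0.707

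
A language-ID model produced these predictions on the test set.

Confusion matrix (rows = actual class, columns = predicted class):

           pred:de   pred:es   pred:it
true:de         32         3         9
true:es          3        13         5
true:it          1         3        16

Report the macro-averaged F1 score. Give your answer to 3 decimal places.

Per-class F1 score (2·TP/(2·TP+FP+FN)):
  de: TP=32, FP=3+1=4, FN=3+9=12 → 64/80 = 0.8000
  es: TP=13, FP=3+3=6, FN=3+5=8 → 26/40 = 0.6500
  it: TP=16, FP=9+5=14, FN=1+3=4 → 32/50 = 0.6400
Macro-F1 score = mean = (0.8000 + 0.6500 + 0.6400) / 3 = 0.697

0.697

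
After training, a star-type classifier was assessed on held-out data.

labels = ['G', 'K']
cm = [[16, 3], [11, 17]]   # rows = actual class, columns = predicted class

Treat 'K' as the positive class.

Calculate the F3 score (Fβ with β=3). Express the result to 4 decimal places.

Fβ = (1+β²)·TP / ((1+β²)·TP + β²·FN + FP), with β²=9
= 10·17 / (10·17 + 9·11 + 3) = 0.6250

0.6250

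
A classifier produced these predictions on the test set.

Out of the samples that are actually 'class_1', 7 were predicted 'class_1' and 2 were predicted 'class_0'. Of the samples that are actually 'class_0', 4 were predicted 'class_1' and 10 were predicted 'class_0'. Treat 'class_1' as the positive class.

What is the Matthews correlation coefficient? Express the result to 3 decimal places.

0.481

MCC = (TP·TN − FP·FN) / √((TP+FP)(TP+FN)(TN+FP)(TN+FN))
Numerator = 7·10 − 4·2 = 62
Denominator = √(11·9·14·12) = √16632 = 128.9651
MCC = 62 / 128.9651 = 0.481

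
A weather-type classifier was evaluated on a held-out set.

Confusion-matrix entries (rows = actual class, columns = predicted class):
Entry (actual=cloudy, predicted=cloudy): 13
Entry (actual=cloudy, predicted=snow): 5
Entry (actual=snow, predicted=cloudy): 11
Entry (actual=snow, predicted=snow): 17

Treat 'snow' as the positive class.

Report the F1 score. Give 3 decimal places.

0.680

Precision = TP/(TP+FP) = 17/22 = 0.7727
Recall = TP/(TP+FN) = 17/28 = 0.6071
F1 = 2·TP/(2·TP+FP+FN) = 34/50 = 0.680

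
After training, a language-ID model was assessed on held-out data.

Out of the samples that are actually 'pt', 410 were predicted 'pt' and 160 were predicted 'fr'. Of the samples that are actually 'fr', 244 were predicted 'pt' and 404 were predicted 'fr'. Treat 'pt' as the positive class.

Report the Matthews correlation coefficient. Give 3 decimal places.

MCC = (TP·TN − FP·FN) / √((TP+FP)(TP+FN)(TN+FP)(TN+FN))
Numerator = 410·404 − 244·160 = 126600
Denominator = √(654·570·648·564) = √136240652160 = 369107.9140
MCC = 126600 / 369107.9140 = 0.343

0.343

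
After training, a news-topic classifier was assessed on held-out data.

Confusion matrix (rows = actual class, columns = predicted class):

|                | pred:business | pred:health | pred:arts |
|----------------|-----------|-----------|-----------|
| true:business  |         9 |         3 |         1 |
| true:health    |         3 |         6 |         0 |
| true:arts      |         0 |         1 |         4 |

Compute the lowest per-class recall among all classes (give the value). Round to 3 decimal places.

Per-class recall (TP/(TP+FN)):
  business: TP=9, FN=3+1=4 → 9/13 = 0.6923
  health: TP=6, FN=3+0=3 → 6/9 = 0.6667
  arts: TP=4, FN=0+1=1 → 4/5 = 0.8000
Lowest is class 'health' with recall = 0.667.

0.667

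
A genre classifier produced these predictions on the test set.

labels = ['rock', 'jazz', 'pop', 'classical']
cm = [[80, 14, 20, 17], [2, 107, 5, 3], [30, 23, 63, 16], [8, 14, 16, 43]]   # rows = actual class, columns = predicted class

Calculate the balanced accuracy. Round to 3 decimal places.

0.633

Balanced accuracy = mean of per-class recall.
  rock: recall = 80/131 = 0.6107
  jazz: recall = 107/117 = 0.9145
  pop: recall = 63/132 = 0.4773
  classical: recall = 43/81 = 0.5309
Mean = (0.6107 + 0.9145 + 0.4773 + 0.5309) / 4 = 0.633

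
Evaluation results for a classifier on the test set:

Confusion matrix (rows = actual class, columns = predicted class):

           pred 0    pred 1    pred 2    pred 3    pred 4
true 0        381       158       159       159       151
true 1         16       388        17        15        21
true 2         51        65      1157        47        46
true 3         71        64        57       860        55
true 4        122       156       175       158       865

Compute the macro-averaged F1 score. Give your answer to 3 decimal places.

0.650

Per-class F1 score (2·TP/(2·TP+FP+FN)):
  0: TP=381, FP=16+51+71+122=260, FN=158+159+159+151=627 → 762/1649 = 0.4621
  1: TP=388, FP=158+65+64+156=443, FN=16+17+15+21=69 → 776/1288 = 0.6025
  2: TP=1157, FP=159+17+57+175=408, FN=51+65+47+46=209 → 2314/2931 = 0.7895
  3: TP=860, FP=159+15+47+158=379, FN=71+64+57+55=247 → 1720/2346 = 0.7332
  4: TP=865, FP=151+21+46+55=273, FN=122+156+175+158=611 → 1730/2614 = 0.6618
Macro-F1 score = mean = (0.4621 + 0.6025 + 0.7895 + 0.7332 + 0.6618) / 5 = 0.650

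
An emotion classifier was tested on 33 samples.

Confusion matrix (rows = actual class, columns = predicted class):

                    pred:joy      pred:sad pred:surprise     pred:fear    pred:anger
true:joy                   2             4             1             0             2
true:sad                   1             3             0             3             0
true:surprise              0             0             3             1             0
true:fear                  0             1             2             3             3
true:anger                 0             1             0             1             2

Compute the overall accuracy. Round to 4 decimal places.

Accuracy = trace / total = (2+3+3+3+2=13) / 33 = 13/33 = 0.3939

0.3939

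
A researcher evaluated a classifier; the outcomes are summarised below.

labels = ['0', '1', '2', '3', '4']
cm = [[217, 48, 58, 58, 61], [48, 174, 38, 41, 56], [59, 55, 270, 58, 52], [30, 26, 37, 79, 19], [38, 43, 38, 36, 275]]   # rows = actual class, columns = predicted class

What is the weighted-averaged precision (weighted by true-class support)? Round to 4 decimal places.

Per-class precision (TP/(TP+FP)):
  0: TP=217, FP=48+59+30+38=175 → 217/392 = 0.55357
  1: TP=174, FP=48+55+26+43=172 → 174/346 = 0.50289
  2: TP=270, FP=58+38+37+38=171 → 270/441 = 0.61224
  3: TP=79, FP=58+41+58+36=193 → 79/272 = 0.29044
  4: TP=275, FP=61+56+52+19=188 → 275/463 = 0.59395
Weighted-precision = Σ (supportᵢ/N)·precisionᵢ with N=1914: (442/1914)·0.55357 + (357/1914)·0.50289 + (494/1914)·0.61224 + (191/1914)·0.29044 + (430/1914)·0.59395 = 0.5421

0.5421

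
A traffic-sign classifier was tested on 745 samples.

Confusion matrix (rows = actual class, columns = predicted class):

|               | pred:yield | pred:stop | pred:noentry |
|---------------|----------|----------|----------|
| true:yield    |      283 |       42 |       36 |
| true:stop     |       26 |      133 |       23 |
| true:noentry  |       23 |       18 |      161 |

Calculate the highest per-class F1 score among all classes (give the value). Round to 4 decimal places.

0.8167

Per-class F1 score (2·TP/(2·TP+FP+FN)):
  yield: TP=283, FP=26+23=49, FN=42+36=78 → 566/693 = 0.81674
  stop: TP=133, FP=42+18=60, FN=26+23=49 → 266/375 = 0.70933
  noentry: TP=161, FP=36+23=59, FN=23+18=41 → 322/422 = 0.76303
Highest is class 'yield' with F1 score = 0.8167.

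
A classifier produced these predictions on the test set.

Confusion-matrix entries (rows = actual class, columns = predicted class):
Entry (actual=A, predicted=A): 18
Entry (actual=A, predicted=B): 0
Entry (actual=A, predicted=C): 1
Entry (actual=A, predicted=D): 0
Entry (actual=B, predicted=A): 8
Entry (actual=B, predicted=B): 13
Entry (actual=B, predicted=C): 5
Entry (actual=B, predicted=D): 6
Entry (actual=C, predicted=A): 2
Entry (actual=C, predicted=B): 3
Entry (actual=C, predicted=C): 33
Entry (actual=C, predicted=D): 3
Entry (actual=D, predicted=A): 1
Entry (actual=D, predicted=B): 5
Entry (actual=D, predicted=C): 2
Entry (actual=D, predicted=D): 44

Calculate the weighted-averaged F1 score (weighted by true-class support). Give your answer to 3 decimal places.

0.740

Per-class F1 score (2·TP/(2·TP+FP+FN)):
  A: TP=18, FP=8+2+1=11, FN=0+1+0=1 → 36/48 = 0.7500
  B: TP=13, FP=0+3+5=8, FN=8+5+6=19 → 26/53 = 0.4906
  C: TP=33, FP=1+5+2=8, FN=2+3+3=8 → 66/82 = 0.8049
  D: TP=44, FP=0+6+3=9, FN=1+5+2=8 → 88/105 = 0.8381
Weighted-F1 score = Σ (supportᵢ/N)·F1 scoreᵢ with N=144: (19/144)·0.7500 + (32/144)·0.4906 + (41/144)·0.8049 + (52/144)·0.8381 = 0.740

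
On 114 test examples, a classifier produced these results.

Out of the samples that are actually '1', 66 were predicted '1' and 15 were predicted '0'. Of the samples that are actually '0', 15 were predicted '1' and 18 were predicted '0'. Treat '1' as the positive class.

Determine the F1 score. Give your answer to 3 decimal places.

Precision = TP/(TP+FP) = 66/81 = 0.8148
Recall = TP/(TP+FN) = 66/81 = 0.8148
F1 = 2·TP/(2·TP+FP+FN) = 132/162 = 0.815

0.815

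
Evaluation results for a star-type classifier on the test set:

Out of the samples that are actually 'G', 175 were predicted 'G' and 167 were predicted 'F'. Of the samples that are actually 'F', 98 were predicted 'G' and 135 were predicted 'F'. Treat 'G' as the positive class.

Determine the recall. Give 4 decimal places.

0.5117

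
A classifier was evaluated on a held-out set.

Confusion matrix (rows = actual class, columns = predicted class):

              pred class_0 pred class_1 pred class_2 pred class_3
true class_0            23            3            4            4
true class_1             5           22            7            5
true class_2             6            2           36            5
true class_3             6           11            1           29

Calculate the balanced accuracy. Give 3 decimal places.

0.648

Balanced accuracy = mean of per-class recall.
  class_0: recall = 23/34 = 0.6765
  class_1: recall = 22/39 = 0.5641
  class_2: recall = 36/49 = 0.7347
  class_3: recall = 29/47 = 0.6170
Mean = (0.6765 + 0.5641 + 0.7347 + 0.6170) / 4 = 0.648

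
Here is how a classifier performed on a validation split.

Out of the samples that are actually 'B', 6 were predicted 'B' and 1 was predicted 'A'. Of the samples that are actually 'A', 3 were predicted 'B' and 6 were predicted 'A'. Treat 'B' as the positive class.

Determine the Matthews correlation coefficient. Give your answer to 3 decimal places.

MCC = (TP·TN − FP·FN) / √((TP+FP)(TP+FN)(TN+FP)(TN+FN))
Numerator = 6·6 − 3·1 = 33
Denominator = √(9·7·9·7) = √3969 = 63.0000
MCC = 33 / 63.0000 = 0.524

0.524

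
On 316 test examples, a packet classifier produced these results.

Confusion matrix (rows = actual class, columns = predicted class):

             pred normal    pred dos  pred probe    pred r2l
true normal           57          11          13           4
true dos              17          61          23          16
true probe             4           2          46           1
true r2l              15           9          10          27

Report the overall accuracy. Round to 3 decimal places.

0.604

Accuracy = trace / total = (57+61+46+27=191) / 316 = 191/316 = 0.604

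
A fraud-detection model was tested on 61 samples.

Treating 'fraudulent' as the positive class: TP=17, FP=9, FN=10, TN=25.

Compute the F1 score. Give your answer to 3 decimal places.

0.642

Precision = TP/(TP+FP) = 17/26 = 0.6538
Recall = TP/(TP+FN) = 17/27 = 0.6296
F1 = 2·TP/(2·TP+FP+FN) = 34/53 = 0.642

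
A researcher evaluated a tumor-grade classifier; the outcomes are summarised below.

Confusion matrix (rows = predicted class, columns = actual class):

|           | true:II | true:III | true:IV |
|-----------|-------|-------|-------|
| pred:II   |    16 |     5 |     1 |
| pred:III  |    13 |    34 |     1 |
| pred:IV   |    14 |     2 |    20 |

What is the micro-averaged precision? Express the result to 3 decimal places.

0.660

Micro-averaging pools counts across classes: ΣTP=70, ΣFP=36, ΣFN=36.
Micro-precision = TP/(TP+FP) on pooled counts = 0.660 (equals overall accuracy in single-label multiclass).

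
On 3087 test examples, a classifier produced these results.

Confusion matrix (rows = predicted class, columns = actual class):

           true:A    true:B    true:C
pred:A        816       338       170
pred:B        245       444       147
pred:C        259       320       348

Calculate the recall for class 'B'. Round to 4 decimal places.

0.4029

One-vs-rest for 'B': TP = diagonal; FP = other classes predicted 'B'; FN = 'B' predicted as other.
recall = TP/(TP+FN).
B: TP=444, FN=338+320=658 → 444/1102 = 0.40290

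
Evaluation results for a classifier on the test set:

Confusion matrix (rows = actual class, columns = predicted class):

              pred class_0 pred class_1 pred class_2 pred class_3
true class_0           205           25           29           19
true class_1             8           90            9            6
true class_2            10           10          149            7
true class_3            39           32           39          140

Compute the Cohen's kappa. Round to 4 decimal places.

0.6148

Observed agreement pₒ = trace/N = 584/817 = 0.71481
Expected agreement pₑ = Σ (rowᵢ·colᵢ)/N² = (278·262 + 113·157 + 176·226 + 250·172)/817² = 0.25971
κ = (pₒ − pₑ)/(1 − pₑ) = (0.71481 − 0.25971)/(1 − 0.25971) = 0.6148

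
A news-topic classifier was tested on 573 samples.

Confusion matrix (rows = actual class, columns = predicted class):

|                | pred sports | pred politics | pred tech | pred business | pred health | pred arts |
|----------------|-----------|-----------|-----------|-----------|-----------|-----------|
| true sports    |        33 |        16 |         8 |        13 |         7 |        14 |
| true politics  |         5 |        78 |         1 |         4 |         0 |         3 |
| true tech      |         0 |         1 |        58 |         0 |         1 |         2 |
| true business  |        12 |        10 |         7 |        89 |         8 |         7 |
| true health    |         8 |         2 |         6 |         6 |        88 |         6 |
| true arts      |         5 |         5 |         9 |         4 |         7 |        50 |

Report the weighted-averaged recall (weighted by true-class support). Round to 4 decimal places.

0.6911

Per-class recall (TP/(TP+FN)):
  sports: TP=33, FN=16+8+13+7+14=58 → 33/91 = 0.36264
  politics: TP=78, FN=5+1+4+0+3=13 → 78/91 = 0.85714
  tech: TP=58, FN=0+1+0+1+2=4 → 58/62 = 0.93548
  business: TP=89, FN=12+10+7+8+7=44 → 89/133 = 0.66917
  health: TP=88, FN=8+2+6+6+6=28 → 88/116 = 0.75862
  arts: TP=50, FN=5+5+9+4+7=30 → 50/80 = 0.62500
Weighted-recall = Σ (supportᵢ/N)·recallᵢ with N=573: (91/573)·0.36264 + (91/573)·0.85714 + (62/573)·0.93548 + (133/573)·0.66917 + (116/573)·0.75862 + (80/573)·0.62500 = 0.6911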